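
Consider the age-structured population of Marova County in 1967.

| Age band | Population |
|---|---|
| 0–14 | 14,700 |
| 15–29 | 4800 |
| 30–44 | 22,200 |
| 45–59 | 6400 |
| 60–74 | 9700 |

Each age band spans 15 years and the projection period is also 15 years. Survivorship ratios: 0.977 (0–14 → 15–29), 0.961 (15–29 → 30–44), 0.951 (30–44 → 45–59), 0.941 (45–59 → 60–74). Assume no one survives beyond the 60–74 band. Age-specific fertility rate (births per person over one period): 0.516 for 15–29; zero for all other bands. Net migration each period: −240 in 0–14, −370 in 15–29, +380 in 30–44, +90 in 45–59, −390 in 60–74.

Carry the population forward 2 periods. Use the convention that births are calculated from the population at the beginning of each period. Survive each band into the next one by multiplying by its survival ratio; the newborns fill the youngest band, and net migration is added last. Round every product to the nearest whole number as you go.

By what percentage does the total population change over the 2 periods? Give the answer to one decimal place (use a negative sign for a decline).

-18.6

Numbering the groups 1..5 from youngest to oldest:
[period 1]
Births: 4800 × 0.516 = 2477
Group 2: 14700 × 0.977 = 14362
Group 3: 4800 × 0.961 = 4613
Group 4: 22200 × 0.951 = 21112
Group 5: 6400 × 0.941 = 6022
Net migration: Group 1 − 240 → 2237; Group 2 − 370 → 13992; Group 3 + 380 → 4993; Group 4 + 90 → 21202; Group 5 − 390 → 5632
Population now: 0–14=2237, 15–29=13992, 30–44=4993, 45–59=21202, 60–74=5632
[period 2]
Births: 13992 × 0.516 = 7220
Group 2: 2237 × 0.977 = 2186
Group 3: 13992 × 0.961 = 13446
Group 4: 4993 × 0.951 = 4748
Group 5: 21202 × 0.941 = 19951
Net migration: Group 1 − 240 → 6980; Group 2 − 370 → 1816; Group 3 + 380 → 13826; Group 4 + 90 → 4838; Group 5 − 390 → 19561
Population now: 0–14=6980, 15–29=1816, 30–44=13826, 45–59=4838, 60–74=19561
Total: 57800 → 47021; change = -10779; percentage change = -18.6%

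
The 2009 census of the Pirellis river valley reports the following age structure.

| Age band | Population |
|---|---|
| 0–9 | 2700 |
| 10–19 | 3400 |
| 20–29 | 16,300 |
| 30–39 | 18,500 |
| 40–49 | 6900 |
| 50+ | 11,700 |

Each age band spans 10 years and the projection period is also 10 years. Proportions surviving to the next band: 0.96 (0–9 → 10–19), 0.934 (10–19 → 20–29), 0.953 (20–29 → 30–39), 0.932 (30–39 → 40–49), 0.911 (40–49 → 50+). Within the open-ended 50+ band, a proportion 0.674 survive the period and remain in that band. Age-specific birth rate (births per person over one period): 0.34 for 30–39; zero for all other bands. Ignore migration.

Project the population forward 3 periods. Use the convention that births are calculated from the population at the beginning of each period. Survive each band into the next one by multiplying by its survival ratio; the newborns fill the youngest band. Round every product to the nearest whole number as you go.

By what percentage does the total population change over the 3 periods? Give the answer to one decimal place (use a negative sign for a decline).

— Period 1 —
Births: 18500 * 0.34 = 6290
10–19: 2700 * 0.96 = 2592
20–29: 3400 * 0.934 = 3176
30–39: 16300 * 0.953 = 15534
40–49: 18500 * 0.932 = 17242
50+: 6900 * 0.911 + 11700 * 0.674 = 6286 + 7886 = 14172
Giving 6290 / 2592 / 3176 / 15534 / 17242 / 14172.
— Period 2 —
Births: 15534 * 0.34 = 5282
10–19: 6290 * 0.96 = 6038
20–29: 2592 * 0.934 = 2421
30–39: 3176 * 0.953 = 3027
40–49: 15534 * 0.932 = 14478
50+: 17242 * 0.911 + 14172 * 0.674 = 15707 + 9552 = 25259
Giving 5282 / 6038 / 2421 / 3027 / 14478 / 25259.
— Period 3 —
Births: 3027 * 0.34 = 1029
10–19: 5282 * 0.96 = 5071
20–29: 6038 * 0.934 = 5639
30–39: 2421 * 0.953 = 2307
40–49: 3027 * 0.932 = 2821
50+: 14478 * 0.911 + 25259 * 0.674 = 13189 + 17025 = 30214
Giving 1029 / 5071 / 5639 / 2307 / 2821 / 30214.
Total: 59500 → 47081; change = -12419; percentage change = -20.9%

-20.9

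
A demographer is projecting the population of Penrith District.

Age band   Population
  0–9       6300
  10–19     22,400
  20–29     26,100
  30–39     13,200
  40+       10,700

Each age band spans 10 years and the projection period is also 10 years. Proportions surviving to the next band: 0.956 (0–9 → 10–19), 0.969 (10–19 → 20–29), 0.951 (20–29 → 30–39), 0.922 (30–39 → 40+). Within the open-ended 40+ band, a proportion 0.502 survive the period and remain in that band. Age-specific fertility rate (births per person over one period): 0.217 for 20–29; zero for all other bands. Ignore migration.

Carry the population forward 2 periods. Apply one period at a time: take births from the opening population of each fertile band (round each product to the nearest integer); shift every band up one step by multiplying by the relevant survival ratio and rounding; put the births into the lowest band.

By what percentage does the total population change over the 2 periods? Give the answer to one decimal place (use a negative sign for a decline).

Period 1:
Births: 26100 × 0.217 = 5664
10–19: 6300 × 0.956 = 6023
20–29: 22400 × 0.969 = 21706
30–39: 26100 × 0.951 = 24821
40+: 13200 × 0.922 + 10700 × 0.502 = 12170 + 5371 = 17541
→ [5664, 6023, 21706, 24821, 17541]
Period 2:
Births: 21706 × 0.217 = 4710
10–19: 5664 × 0.956 = 5415
20–29: 6023 × 0.969 = 5836
30–39: 21706 × 0.951 = 20642
40+: 24821 × 0.922 + 17541 × 0.502 = 22885 + 8806 = 31691
→ [4710, 5415, 5836, 20642, 31691]
Total: 78700 → 68294; change = -10406; percentage change = -13.2%

-13.2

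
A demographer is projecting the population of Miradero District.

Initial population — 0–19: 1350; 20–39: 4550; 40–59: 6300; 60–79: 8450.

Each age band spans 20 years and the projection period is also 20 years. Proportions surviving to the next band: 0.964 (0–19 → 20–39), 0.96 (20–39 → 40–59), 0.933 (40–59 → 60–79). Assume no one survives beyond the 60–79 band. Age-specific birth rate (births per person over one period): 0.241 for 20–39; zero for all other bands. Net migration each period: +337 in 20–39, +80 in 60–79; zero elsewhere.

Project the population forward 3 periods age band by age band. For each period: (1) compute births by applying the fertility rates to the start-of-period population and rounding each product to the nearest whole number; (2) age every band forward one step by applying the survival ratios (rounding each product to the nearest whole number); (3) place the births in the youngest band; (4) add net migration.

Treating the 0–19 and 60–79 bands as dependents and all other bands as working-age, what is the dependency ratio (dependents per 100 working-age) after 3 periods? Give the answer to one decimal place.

Period 1.
Births: 4550 × 0.241 = 1097
20–39: 1350 × 0.964 = 1301
40–59: 4550 × 0.96 = 4368
60–79: 6300 × 0.933 = 5878
Net migration: 20–39 + 337 → 1638; 60–79 + 80 → 5958
Giving 1097 / 1638 / 4368 / 5958.
Period 2.
Births: 1638 × 0.241 = 395
20–39: 1097 × 0.964 = 1058
40–59: 1638 × 0.96 = 1572
60–79: 4368 × 0.933 = 4075
Net migration: 20–39 + 337 → 1395; 60–79 + 80 → 4155
Giving 395 / 1395 / 1572 / 4155.
Period 3.
Births: 1395 × 0.241 = 336
20–39: 395 × 0.964 = 381
40–59: 1395 × 0.96 = 1339
60–79: 1572 × 0.933 = 1467
Net migration: 20–39 + 337 → 718; 60–79 + 80 → 1547
Giving 336 / 718 / 1339 / 1547.
Dependents (band 0–19 + band 60–79) = 336 + 1547 = 1883; working-age = 2057; ratio = 1883/2057 × 100 = 91.5

91.5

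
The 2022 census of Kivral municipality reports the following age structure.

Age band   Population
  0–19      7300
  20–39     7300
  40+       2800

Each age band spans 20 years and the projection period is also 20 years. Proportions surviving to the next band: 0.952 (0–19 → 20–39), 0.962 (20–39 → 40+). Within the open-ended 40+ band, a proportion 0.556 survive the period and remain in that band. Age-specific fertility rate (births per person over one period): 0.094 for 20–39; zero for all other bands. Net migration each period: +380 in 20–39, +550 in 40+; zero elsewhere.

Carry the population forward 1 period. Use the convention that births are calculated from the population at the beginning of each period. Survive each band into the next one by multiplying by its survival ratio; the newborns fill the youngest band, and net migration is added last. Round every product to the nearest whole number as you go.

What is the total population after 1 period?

17146

(Bands numbered youngest = 1 to oldest = 3.)
Period 1:
Births: 7300 * 0.094 = 686
Band 2: 7300 * 0.952 = 6950
Band 3: 7300 * 0.962 + 2800 * 0.556 = 7023 + 1557 = 8580
Net migration: Band 2 + 380 → 7330; Band 3 + 550 → 9130
Giving 686 / 7330 / 9130.
Total after period 1: 686 + 7330 + 9130 = 17146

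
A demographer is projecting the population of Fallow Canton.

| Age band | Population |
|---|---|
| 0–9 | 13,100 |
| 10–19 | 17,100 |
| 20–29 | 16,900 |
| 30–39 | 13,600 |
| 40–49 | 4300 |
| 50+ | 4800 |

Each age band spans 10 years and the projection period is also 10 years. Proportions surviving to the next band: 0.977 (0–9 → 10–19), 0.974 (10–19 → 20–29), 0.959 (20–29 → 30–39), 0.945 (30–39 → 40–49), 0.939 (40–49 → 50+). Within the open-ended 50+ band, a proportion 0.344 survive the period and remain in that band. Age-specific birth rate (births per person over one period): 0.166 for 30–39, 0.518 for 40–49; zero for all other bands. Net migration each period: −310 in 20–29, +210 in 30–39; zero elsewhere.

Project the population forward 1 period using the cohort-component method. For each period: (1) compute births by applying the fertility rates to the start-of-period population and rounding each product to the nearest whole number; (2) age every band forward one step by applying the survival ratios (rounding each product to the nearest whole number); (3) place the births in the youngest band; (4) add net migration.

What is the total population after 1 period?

68587

Period 1:
Births: 13600 × 0.166 = 2258 ; 4300 × 0.518 = 2227 ⇒ total 4485
10–19: 13100 × 0.977 = 12799
20–29: 17100 × 0.974 = 16655
30–39: 16900 × 0.959 = 16207
40–49: 13600 × 0.945 = 12852
50+: 4300 × 0.939 + 4800 × 0.344 = 4038 + 1651 = 5689
Net migration: 20–29 − 310 → 16345; 30–39 + 210 → 16417
Population now: 0–9=4485, 10–19=12799, 20–29=16345, 30–39=16417, 40–49=12852, 50+=5689
Total after period 1: 4485 + 12799 + 16345 + 16417 + 12852 + 5689 = 68587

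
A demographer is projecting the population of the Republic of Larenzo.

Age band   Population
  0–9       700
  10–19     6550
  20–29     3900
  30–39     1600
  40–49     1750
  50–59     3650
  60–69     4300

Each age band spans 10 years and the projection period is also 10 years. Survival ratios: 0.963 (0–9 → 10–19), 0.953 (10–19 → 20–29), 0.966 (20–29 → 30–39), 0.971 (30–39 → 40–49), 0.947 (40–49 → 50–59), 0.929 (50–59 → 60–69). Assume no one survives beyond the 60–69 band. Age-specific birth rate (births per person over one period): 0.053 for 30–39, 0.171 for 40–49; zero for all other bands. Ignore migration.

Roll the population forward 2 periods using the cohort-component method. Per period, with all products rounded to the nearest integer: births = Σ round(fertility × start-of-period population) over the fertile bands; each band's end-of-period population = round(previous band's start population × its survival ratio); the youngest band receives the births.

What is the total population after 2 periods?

14177

Period 1:
Births: 1600 × 0.053 = 85, 1750 × 0.171 = 299 → total 384
10–19: 700 × 0.963 = 674
20–29: 6550 × 0.953 = 6242
30–39: 3900 × 0.966 = 3767
40–49: 1600 × 0.971 = 1554
50–59: 1750 × 0.947 = 1657
60–69: 3650 × 0.929 = 3391
Population now: 0–9=384, 10–19=674, 20–29=6242, 30–39=3767, 40–49=1554, 50–59=1657, 60–69=3391
Period 2:
Births: 3767 × 0.053 = 200, 1554 × 0.171 = 266 → total 466
10–19: 384 × 0.963 = 370
20–29: 674 × 0.953 = 642
30–39: 6242 × 0.966 = 6030
40–49: 3767 × 0.971 = 3658
50–59: 1554 × 0.947 = 1472
60–69: 1657 × 0.929 = 1539
Population now: 0–9=466, 10–19=370, 20–29=642, 30–39=6030, 40–49=3658, 50–59=1472, 60–69=1539
Total after period 2: 466 + 370 + 642 + 6030 + 3658 + 1472 + 1539 = 14177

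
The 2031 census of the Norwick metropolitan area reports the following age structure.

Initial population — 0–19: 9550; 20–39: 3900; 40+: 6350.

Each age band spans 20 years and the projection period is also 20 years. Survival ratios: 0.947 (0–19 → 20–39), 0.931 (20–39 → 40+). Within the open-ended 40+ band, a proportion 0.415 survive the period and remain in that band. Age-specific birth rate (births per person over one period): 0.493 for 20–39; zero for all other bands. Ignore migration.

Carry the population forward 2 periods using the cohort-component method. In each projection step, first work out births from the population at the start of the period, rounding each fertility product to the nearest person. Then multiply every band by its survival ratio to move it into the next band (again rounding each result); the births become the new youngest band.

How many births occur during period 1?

Period 1.
Births: 3900 * 0.493 = 1923
20–39: 9550 * 0.947 = 9044
40+: 3900 * 0.931 + 6350 * 0.415 = 3631 + 2635 = 6266
Giving 1923 / 9044 / 6266.

1923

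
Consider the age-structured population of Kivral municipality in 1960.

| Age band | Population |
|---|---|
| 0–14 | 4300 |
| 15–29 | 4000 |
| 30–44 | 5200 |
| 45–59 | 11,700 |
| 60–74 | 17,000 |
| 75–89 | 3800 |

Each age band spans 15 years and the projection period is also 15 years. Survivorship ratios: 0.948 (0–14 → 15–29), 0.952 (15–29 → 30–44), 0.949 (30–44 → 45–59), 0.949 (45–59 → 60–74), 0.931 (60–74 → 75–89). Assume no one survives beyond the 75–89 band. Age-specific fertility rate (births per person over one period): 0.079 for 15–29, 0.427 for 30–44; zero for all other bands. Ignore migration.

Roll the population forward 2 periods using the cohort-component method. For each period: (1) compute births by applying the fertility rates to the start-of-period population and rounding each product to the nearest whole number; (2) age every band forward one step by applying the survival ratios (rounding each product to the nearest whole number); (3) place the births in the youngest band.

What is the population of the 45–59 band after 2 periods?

3614

(Groups numbered youngest = 1 to oldest = 6.)
— Period 1 —
Births: 4000 * 0.079 = 316, 5200 * 0.427 = 2220 → total 2536
Group 2: 4300 * 0.948 = 4076
Group 3: 4000 * 0.952 = 3808
Group 4: 5200 * 0.949 = 4935
Group 5: 11700 * 0.949 = 11103
Group 6: 17000 * 0.931 = 15827
Giving 2536 / 4076 / 3808 / 4935 / 11103 / 15827.
— Period 2 —
Births: 4076 * 0.079 = 322, 3808 * 0.427 = 1626 → total 1948
Group 2: 2536 * 0.948 = 2404
Group 3: 4076 * 0.952 = 3880
Group 4: 3808 * 0.949 = 3614
Group 5: 4935 * 0.949 = 4683
Group 6: 11103 * 0.931 = 10337
Giving 1948 / 2404 / 3880 / 3614 / 4683 / 10337.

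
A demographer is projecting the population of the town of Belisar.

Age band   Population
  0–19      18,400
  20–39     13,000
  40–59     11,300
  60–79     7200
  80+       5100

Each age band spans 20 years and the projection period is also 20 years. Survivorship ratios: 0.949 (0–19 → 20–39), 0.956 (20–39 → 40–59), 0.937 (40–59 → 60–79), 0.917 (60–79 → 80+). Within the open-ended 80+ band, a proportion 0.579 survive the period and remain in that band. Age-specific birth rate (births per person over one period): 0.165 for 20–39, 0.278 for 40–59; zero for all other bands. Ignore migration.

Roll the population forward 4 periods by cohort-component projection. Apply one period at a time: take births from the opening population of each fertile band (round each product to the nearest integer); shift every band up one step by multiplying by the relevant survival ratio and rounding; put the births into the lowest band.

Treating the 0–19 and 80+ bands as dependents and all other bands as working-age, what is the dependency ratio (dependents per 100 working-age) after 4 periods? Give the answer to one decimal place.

181.2

(Groups numbered youngest = 1 to oldest = 5.)
After projecting period 1:
Births: 13000 * 0.165 = 2145  |  11300 * 0.278 = 3141 — total 5286
Group 2: 18400 * 0.949 = 17462
Group 3: 13000 * 0.956 = 12428
Group 4: 11300 * 0.937 = 10588
Group 5: 7200 * 0.917 + 5100 * 0.579 = 6602 + 2953 = 9555
Giving 5286 / 17462 / 12428 / 10588 / 9555.
After projecting period 2:
Births: 17462 * 0.165 = 2881  |  12428 * 0.278 = 3455 — total 6336
Group 2: 5286 * 0.949 = 5016
Group 3: 17462 * 0.956 = 16694
Group 4: 12428 * 0.937 = 11645
Group 5: 10588 * 0.917 + 9555 * 0.579 = 9709 + 5532 = 15241
Giving 6336 / 5016 / 16694 / 11645 / 15241.
After projecting period 3:
Births: 5016 * 0.165 = 828  |  16694 * 0.278 = 4641 — total 5469
Group 2: 6336 * 0.949 = 6013
Group 3: 5016 * 0.956 = 4795
Group 4: 16694 * 0.937 = 15642
Group 5: 11645 * 0.917 + 15241 * 0.579 = 10678 + 8825 = 19503
Giving 5469 / 6013 / 4795 / 15642 / 19503.
After projecting period 4:
Births: 6013 * 0.165 = 992  |  4795 * 0.278 = 1333 — total 2325
Group 2: 5469 * 0.949 = 5190
Group 3: 6013 * 0.956 = 5748
Group 4: 4795 * 0.937 = 4493
Group 5: 15642 * 0.917 + 19503 * 0.579 = 14344 + 11292 = 25636
Giving 2325 / 5190 / 5748 / 4493 / 25636.
Dependents (band 0–19 + band 80+) = 2325 + 25636 = 27961; working-age = 15431; ratio = 27961/15431 × 100 = 181.2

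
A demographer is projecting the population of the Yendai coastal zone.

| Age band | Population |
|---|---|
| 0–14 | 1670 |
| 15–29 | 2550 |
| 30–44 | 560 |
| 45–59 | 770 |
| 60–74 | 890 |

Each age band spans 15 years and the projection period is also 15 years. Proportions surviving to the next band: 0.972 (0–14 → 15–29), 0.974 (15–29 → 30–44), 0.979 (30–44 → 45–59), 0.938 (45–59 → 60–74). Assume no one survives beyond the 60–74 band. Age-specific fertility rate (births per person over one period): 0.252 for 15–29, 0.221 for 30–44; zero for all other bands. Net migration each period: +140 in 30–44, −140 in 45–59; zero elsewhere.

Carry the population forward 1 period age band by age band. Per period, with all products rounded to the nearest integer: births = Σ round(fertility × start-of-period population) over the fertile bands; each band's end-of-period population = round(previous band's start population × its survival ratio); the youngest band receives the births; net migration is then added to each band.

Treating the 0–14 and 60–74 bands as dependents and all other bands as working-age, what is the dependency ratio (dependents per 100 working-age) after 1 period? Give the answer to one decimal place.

[period 1]
Births: 2550 × 0.252 = 643  |  560 × 0.221 = 124 ⇒ total 767
15–29: 1670 × 0.972 = 1623
30–44: 2550 × 0.974 = 2484
45–59: 560 × 0.979 = 548
60–74: 770 × 0.938 = 722
Net migration: 30–44 + 140 → 2624; 45–59 − 140 → 408
End of period: [767, 1623, 2624, 408, 722]
Dependents (band 0–14 + band 60–74) = 767 + 722 = 1489; working-age = 4655; ratio = 1489/4655 × 100 = 32.0

32.0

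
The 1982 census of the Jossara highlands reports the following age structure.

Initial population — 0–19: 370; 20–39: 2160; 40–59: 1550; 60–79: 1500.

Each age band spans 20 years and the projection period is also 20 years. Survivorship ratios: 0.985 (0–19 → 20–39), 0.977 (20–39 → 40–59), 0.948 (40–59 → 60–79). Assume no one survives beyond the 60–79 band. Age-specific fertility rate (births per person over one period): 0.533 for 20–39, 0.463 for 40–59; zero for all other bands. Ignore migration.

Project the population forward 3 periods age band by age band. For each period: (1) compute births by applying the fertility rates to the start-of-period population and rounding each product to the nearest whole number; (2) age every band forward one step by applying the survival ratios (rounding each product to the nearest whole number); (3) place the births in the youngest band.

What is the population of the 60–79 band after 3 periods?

337

Call the bands 1 to 4, youngest first.
[period 1]
Births: 2160 * 0.533 = 1151 ; 1550 * 0.463 = 718 → 1869
Band 2: 370 * 0.985 = 364
Band 3: 2160 * 0.977 = 2110
Band 4: 1550 * 0.948 = 1469
→ [1869, 364, 2110, 1469]
[period 2]
Births: 364 * 0.533 = 194 ; 2110 * 0.463 = 977 → 1171
Band 2: 1869 * 0.985 = 1841
Band 3: 364 * 0.977 = 356
Band 4: 2110 * 0.948 = 2000
→ [1171, 1841, 356, 2000]
[period 3]
Births: 1841 * 0.533 = 981 ; 356 * 0.463 = 165 → 1146
Band 2: 1171 * 0.985 = 1153
Band 3: 1841 * 0.977 = 1799
Band 4: 356 * 0.948 = 337
→ [1146, 1153, 1799, 337]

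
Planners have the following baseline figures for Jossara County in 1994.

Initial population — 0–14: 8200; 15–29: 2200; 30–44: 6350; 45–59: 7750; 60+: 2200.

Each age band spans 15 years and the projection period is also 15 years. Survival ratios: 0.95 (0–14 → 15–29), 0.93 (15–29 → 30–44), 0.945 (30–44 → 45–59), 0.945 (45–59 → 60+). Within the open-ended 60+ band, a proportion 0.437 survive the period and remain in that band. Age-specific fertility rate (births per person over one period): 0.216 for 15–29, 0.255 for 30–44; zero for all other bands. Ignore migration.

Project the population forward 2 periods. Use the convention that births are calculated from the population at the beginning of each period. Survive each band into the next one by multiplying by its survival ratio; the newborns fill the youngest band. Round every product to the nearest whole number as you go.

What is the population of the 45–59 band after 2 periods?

1933

Call the groups 1 to 5, youngest first.
Period 1.
Births: 2200 * 0.216 = 475  |  6350 * 0.255 = 1619 — total 2094
Group 2: 8200 * 0.95 = 7790
Group 3: 2200 * 0.93 = 2046
Group 4: 6350 * 0.945 = 6001
Group 5: 7750 * 0.945 + 2200 * 0.437 = 7324 + 961 = 8285
→ [2094, 7790, 2046, 6001, 8285]
Period 2.
Births: 7790 * 0.216 = 1683  |  2046 * 0.255 = 522 — total 2205
Group 2: 2094 * 0.95 = 1989
Group 3: 7790 * 0.93 = 7245
Group 4: 2046 * 0.945 = 1933
Group 5: 6001 * 0.945 + 8285 * 0.437 = 5671 + 3621 = 9292
→ [2205, 1989, 7245, 1933, 9292]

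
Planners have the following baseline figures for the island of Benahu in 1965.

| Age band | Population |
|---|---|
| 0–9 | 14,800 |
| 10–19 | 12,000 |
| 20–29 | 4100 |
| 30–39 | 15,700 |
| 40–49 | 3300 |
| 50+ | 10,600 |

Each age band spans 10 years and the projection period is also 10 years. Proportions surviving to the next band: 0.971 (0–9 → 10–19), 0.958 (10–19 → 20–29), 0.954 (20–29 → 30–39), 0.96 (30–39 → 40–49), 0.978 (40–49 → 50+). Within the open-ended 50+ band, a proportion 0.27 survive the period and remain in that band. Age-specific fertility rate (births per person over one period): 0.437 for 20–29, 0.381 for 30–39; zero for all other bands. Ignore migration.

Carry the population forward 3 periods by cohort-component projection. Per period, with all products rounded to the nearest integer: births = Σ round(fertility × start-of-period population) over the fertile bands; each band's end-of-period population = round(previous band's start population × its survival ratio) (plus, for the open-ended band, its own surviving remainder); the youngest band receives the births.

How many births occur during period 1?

7774

(Bands numbered youngest = 1 to oldest = 6.)
Period 1.
Births: 4100 * 0.437 = 1792 ; 15700 * 0.381 = 5982 — total 7774
Band 2: 14800 * 0.971 = 14371
Band 3: 12000 * 0.958 = 11496
Band 4: 4100 * 0.954 = 3911
Band 5: 15700 * 0.96 = 15072
Band 6: 3300 * 0.978 + 10600 * 0.27 = 3227 + 2862 = 6089
Giving 7774 / 14371 / 11496 / 3911 / 15072 / 6089.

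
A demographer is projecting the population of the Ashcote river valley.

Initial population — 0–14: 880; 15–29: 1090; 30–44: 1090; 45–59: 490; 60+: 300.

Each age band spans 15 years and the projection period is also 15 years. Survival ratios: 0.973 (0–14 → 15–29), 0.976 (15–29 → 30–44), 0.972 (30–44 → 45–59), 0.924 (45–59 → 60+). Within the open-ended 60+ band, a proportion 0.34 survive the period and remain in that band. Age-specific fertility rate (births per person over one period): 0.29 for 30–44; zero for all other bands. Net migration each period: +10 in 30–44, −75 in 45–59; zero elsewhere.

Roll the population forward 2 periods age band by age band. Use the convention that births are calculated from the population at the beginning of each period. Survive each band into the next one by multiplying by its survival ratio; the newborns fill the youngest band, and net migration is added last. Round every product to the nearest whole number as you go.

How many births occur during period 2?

— Period 1 —
Births: 1090 * 0.29 = 316
15–29: 880 * 0.973 = 856
30–44: 1090 * 0.976 = 1064
45–59: 1090 * 0.972 = 1059
60+: 490 * 0.924 + 300 * 0.34 = 453 + 102 = 555
Net migration: 30–44 + 10 → 1074; 45–59 − 75 → 984
→ [316, 856, 1074, 984, 555]
— Period 2 —
Births: 1074 * 0.29 = 311
15–29: 316 * 0.973 = 307
30–44: 856 * 0.976 = 835
45–59: 1074 * 0.972 = 1044
60+: 984 * 0.924 + 555 * 0.34 = 909 + 189 = 1098
Net migration: 30–44 + 10 → 845; 45–59 − 75 → 969
→ [311, 307, 845, 969, 1098]

311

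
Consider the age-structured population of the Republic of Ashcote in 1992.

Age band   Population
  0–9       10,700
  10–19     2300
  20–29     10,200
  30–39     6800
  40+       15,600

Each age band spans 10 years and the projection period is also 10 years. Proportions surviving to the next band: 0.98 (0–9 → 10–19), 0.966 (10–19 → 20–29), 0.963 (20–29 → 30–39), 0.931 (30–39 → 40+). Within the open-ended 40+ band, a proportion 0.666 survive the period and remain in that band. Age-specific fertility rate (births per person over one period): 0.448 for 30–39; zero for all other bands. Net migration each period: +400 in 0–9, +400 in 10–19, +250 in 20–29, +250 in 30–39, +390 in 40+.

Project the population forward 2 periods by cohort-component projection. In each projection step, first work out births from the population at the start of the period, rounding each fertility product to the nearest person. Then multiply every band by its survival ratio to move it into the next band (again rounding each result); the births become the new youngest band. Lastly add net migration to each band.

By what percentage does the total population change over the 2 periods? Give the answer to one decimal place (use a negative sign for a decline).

-5.2

(Bands numbered youngest = 1 to oldest = 5.)
After projecting period 1:
Births: 6800 * 0.448 = 3046
Band 2: 10700 * 0.98 = 10486
Band 3: 2300 * 0.966 = 2222
Band 4: 10200 * 0.963 = 9823
Band 5: 6800 * 0.931 + 15600 * 0.666 = 6331 + 10390 = 16721
Net migration: Band 1 + 400 → 3446; Band 2 + 400 → 10886; Band 3 + 250 → 2472; Band 4 + 250 → 10073; Band 5 + 390 → 17111
End of period: [3446, 10886, 2472, 10073, 17111]
After projecting period 2:
Births: 10073 * 0.448 = 4513
Band 2: 3446 * 0.98 = 3377
Band 3: 10886 * 0.966 = 10516
Band 4: 2472 * 0.963 = 2381
Band 5: 10073 * 0.931 + 17111 * 0.666 = 9378 + 11396 = 20774
Net migration: Band 1 + 400 → 4913; Band 2 + 400 → 3777; Band 3 + 250 → 10766; Band 4 + 250 → 2631; Band 5 + 390 → 21164
End of period: [4913, 3777, 10766, 2631, 21164]
Total: 45600 → 43251; change = -2349; percentage change = -5.2%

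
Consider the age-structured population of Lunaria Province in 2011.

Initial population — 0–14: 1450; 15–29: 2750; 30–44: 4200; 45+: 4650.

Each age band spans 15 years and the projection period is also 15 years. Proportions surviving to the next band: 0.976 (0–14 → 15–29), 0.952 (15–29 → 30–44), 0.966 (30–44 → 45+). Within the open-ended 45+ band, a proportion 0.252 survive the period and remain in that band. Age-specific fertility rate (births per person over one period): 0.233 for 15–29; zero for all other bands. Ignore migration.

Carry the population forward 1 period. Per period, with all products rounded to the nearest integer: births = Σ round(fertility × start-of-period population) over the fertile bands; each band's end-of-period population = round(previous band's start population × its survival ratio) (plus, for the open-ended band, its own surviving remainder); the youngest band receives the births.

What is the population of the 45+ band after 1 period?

Period 1:
Births: 2750 * 0.233 = 641
15–29: 1450 * 0.976 = 1415
30–44: 2750 * 0.952 = 2618
45+: 4200 * 0.966 + 4650 * 0.252 = 4057 + 1172 = 5229
End of period: [641, 1415, 2618, 5229]

5229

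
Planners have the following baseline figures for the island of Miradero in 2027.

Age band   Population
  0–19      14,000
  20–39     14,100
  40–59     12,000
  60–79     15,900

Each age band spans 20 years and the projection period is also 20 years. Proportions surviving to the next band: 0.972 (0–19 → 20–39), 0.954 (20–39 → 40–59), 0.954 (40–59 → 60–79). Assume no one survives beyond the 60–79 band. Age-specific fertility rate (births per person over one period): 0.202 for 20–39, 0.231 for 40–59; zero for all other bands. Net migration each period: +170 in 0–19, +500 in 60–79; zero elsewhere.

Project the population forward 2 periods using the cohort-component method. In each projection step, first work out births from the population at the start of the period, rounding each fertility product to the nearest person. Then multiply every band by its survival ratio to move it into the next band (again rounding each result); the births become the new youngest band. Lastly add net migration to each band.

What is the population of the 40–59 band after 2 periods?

Period 1:
Births: 14100 * 0.202 = 2848  |  12000 * 0.231 = 2772 → total 5620
20–39: 14000 * 0.972 = 13608
40–59: 14100 * 0.954 = 13451
60–79: 12000 * 0.954 = 11448
Net migration: 0–19 + 170 → 5790; 60–79 + 500 → 11948
→ [5790, 13608, 13451, 11948]
Period 2:
Births: 13608 * 0.202 = 2749  |  13451 * 0.231 = 3107 → total 5856
20–39: 5790 * 0.972 = 5628
40–59: 13608 * 0.954 = 12982
60–79: 13451 * 0.954 = 12832
Net migration: 0–19 + 170 → 6026; 60–79 + 500 → 13332
→ [6026, 5628, 12982, 13332]

12982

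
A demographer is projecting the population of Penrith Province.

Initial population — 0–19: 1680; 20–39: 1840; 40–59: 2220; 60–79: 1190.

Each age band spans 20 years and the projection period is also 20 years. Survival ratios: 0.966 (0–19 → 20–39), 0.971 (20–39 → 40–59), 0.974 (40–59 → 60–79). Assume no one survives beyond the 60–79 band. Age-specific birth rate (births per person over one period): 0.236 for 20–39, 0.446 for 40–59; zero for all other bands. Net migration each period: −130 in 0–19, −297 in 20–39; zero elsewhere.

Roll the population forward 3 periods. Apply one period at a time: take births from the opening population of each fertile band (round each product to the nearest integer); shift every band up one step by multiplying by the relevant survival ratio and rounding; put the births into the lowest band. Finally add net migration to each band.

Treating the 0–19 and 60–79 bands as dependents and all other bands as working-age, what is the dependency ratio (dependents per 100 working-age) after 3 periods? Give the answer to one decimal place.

122.2

Period 1:
Births: 1840 * 0.236 = 434 ; 2220 * 0.446 = 990 → 1424
20–39: 1680 * 0.966 = 1623
40–59: 1840 * 0.971 = 1787
60–79: 2220 * 0.974 = 2162
Net migration: 0–19 − 130 → 1294; 20–39 − 297 → 1326
Population now: 0–19=1294, 20–39=1326, 40–59=1787, 60–79=2162
Period 2:
Births: 1326 * 0.236 = 313 ; 1787 * 0.446 = 797 → 1110
20–39: 1294 * 0.966 = 1250
40–59: 1326 * 0.971 = 1288
60–79: 1787 * 0.974 = 1741
Net migration: 0–19 − 130 → 980; 20–39 − 297 → 953
Population now: 0–19=980, 20–39=953, 40–59=1288, 60–79=1741
Period 3:
Births: 953 * 0.236 = 225 ; 1288 * 0.446 = 574 → 799
20–39: 980 * 0.966 = 947
40–59: 953 * 0.971 = 925
60–79: 1288 * 0.974 = 1255
Net migration: 0–19 − 130 → 669; 20–39 − 297 → 650
Population now: 0–19=669, 20–39=650, 40–59=925, 60–79=1255
Dependents (band 0–19 + band 60–79) = 669 + 1255 = 1924; working-age = 1575; ratio = 1924/1575 × 100 = 122.2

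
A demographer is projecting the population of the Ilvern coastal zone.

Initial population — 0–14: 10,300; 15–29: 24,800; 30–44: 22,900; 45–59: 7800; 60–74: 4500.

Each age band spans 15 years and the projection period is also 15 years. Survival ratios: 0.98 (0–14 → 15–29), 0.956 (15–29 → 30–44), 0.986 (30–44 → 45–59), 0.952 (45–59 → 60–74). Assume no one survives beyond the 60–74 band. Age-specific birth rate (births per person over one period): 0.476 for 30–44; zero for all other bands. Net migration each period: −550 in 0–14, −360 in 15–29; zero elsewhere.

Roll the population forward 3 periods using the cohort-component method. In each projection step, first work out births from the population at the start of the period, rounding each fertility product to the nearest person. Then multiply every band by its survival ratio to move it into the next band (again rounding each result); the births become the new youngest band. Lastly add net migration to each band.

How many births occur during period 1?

10900

Let band 1 be 0–14 through band 5 = 60–74.
Period 1:
Births: 22900 × 0.476 = 10900
Band 2: 10300 × 0.98 = 10094
Band 3: 24800 × 0.956 = 23709
Band 4: 22900 × 0.986 = 22579
Band 5: 7800 × 0.952 = 7426
Net migration: Band 1 − 550 → 10350; Band 2 − 360 → 9734
End of period: [10350, 9734, 23709, 22579, 7426]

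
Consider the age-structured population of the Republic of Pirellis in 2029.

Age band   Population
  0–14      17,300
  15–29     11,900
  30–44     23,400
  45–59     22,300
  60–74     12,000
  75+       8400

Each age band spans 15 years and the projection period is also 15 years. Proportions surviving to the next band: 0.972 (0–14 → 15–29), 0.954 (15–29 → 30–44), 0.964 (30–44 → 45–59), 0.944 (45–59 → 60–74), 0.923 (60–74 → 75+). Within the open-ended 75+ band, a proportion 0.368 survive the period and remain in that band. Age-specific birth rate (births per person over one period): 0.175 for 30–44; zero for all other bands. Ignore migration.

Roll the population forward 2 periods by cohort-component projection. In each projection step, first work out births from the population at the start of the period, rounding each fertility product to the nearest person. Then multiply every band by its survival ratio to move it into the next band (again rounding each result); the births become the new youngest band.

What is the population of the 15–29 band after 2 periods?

3980

Call the bands 1 to 6, youngest first.
[period 1]
Births: 23400 × 0.175 = 4095
Band 2: 17300 × 0.972 = 16816
Band 3: 11900 × 0.954 = 11353
Band 4: 23400 × 0.964 = 22558
Band 5: 22300 × 0.944 = 21051
Band 6: 12000 × 0.923 + 8400 × 0.368 = 11076 + 3091 = 14167
Giving 4095 / 16816 / 11353 / 22558 / 21051 / 14167.
[period 2]
Births: 11353 × 0.175 = 1987
Band 2: 4095 × 0.972 = 3980
Band 3: 16816 × 0.954 = 16042
Band 4: 11353 × 0.964 = 10944
Band 5: 22558 × 0.944 = 21295
Band 6: 21051 × 0.923 + 14167 × 0.368 = 19430 + 5213 = 24643
Giving 1987 / 3980 / 16042 / 10944 / 21295 / 24643.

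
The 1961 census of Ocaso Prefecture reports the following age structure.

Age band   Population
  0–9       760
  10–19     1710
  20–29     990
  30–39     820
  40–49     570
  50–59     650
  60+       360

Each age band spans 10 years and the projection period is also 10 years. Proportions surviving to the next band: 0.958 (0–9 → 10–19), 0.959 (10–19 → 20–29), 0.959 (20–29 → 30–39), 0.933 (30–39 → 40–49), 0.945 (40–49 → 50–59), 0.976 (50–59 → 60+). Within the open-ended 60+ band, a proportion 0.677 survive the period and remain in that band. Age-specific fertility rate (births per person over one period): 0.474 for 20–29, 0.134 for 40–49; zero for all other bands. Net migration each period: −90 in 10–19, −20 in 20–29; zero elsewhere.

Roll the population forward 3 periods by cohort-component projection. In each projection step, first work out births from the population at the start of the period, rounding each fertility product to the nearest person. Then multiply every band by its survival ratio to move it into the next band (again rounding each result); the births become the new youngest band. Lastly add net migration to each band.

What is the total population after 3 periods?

Numbering the bands 1..7 from youngest to oldest:
[period 1]
Births: 990 * 0.474 = 469  |  570 * 0.134 = 76 — total 545
Band 2: 760 * 0.958 = 728
Band 3: 1710 * 0.959 = 1640
Band 4: 990 * 0.959 = 949
Band 5: 820 * 0.933 = 765
Band 6: 570 * 0.945 = 539
Band 7: 650 * 0.976 + 360 * 0.677 = 634 + 244 = 878
Net migration: Band 2 − 90 → 638; Band 3 − 20 → 1620
End of period: [545, 638, 1620, 949, 765, 539, 878]
[period 2]
Births: 1620 * 0.474 = 768  |  765 * 0.134 = 103 — total 871
Band 2: 545 * 0.958 = 522
Band 3: 638 * 0.959 = 612
Band 4: 1620 * 0.959 = 1554
Band 5: 949 * 0.933 = 885
Band 6: 765 * 0.945 = 723
Band 7: 539 * 0.976 + 878 * 0.677 = 526 + 594 = 1120
Net migration: Band 2 − 90 → 432; Band 3 − 20 → 592
End of period: [871, 432, 592, 1554, 885, 723, 1120]
[period 3]
Births: 592 * 0.474 = 281  |  885 * 0.134 = 119 — total 400
Band 2: 871 * 0.958 = 834
Band 3: 432 * 0.959 = 414
Band 4: 592 * 0.959 = 568
Band 5: 1554 * 0.933 = 1450
Band 6: 885 * 0.945 = 836
Band 7: 723 * 0.976 + 1120 * 0.677 = 706 + 758 = 1464
Net migration: Band 2 − 90 → 744; Band 3 − 20 → 394
End of period: [400, 744, 394, 568, 1450, 836, 1464]
Total after period 3: 400 + 744 + 394 + 568 + 1450 + 836 + 1464 = 5856

5856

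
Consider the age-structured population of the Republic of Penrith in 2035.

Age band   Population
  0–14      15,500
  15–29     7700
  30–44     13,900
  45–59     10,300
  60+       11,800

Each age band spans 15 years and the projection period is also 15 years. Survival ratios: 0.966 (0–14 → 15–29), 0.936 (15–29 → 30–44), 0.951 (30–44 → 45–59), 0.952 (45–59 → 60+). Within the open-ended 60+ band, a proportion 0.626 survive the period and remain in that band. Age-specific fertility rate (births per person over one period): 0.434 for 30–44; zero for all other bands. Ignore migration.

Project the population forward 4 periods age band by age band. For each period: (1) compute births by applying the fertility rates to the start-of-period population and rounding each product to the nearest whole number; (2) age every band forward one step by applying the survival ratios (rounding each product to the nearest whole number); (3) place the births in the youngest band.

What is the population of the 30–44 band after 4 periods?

2829

(Groups numbered youngest = 1 to oldest = 5.)
Period 1.
Births: 13900 × 0.434 = 6033
Group 2: 15500 × 0.966 = 14973
Group 3: 7700 × 0.936 = 7207
Group 4: 13900 × 0.951 = 13219
Group 5: 10300 × 0.952 + 11800 × 0.626 = 9806 + 7387 = 17193
Giving 6033 / 14973 / 7207 / 13219 / 17193.
Period 2.
Births: 7207 × 0.434 = 3128
Group 2: 6033 × 0.966 = 5828
Group 3: 14973 × 0.936 = 14015
Group 4: 7207 × 0.951 = 6854
Group 5: 13219 × 0.952 + 17193 × 0.626 = 12584 + 10763 = 23347
Giving 3128 / 5828 / 14015 / 6854 / 23347.
Period 3.
Births: 14015 × 0.434 = 6083
Group 2: 3128 × 0.966 = 3022
Group 3: 5828 × 0.936 = 5455
Group 4: 14015 × 0.951 = 13328
Group 5: 6854 × 0.952 + 23347 × 0.626 = 6525 + 14615 = 21140
Giving 6083 / 3022 / 5455 / 13328 / 21140.
Period 4.
Births: 5455 × 0.434 = 2367
Group 2: 6083 × 0.966 = 5876
Group 3: 3022 × 0.936 = 2829
Group 4: 5455 × 0.951 = 5188
Group 5: 13328 × 0.952 + 21140 × 0.626 = 12688 + 13234 = 25922
Giving 2367 / 5876 / 2829 / 5188 / 25922.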